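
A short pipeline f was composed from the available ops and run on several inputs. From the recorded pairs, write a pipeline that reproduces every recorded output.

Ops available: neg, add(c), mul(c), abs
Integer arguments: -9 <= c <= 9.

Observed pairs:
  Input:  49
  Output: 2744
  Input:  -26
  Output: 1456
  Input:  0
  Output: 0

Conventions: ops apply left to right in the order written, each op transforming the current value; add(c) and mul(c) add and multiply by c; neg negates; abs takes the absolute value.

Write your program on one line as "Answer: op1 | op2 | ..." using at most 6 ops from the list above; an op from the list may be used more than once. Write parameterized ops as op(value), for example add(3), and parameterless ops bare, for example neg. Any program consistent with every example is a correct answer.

mul(-2) | mul(4) | abs | mul(-7) | abs

Check, running the answer program on each example:
  49 -> -98 -> -392 -> 392 -> -2744 -> 2744
  -26 -> 52 -> 208 -> 208 -> -1456 -> 1456
  0 -> 0 -> 0 -> 0 -> 0 -> 0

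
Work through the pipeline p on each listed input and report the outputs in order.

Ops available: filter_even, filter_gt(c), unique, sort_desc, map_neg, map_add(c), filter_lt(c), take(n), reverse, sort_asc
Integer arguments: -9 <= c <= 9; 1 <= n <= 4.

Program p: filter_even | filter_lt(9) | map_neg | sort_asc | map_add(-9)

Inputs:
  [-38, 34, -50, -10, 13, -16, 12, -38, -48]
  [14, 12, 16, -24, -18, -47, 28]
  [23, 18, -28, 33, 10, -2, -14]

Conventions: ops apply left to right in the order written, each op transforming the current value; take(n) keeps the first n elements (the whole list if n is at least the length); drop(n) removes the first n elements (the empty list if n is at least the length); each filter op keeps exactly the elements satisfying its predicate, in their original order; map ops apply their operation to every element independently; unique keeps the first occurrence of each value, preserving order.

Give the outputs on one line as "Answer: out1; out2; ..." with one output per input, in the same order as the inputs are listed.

Execution, op by op:
  [-38, 34, -50, -10, 13, -16, 12, -38, -48] -> [-38, 34, -50, -10, -16, 12, -38, -48] -> [-38, -50, -10, -16, -38, -48] -> [38, 50, 10, 16, 38, 48] -> [10, 16, 38, 38, 48, 50] -> [1, 7, 29, 29, 39, 41]
  [14, 12, 16, -24, -18, -47, 28] -> [14, 12, 16, -24, -18, 28] -> [-24, -18] -> [24, 18] -> [18, 24] -> [9, 15]
  [23, 18, -28, 33, 10, -2, -14] -> [18, -28, 10, -2, -14] -> [-28, -2, -14] -> [28, 2, 14] -> [2, 14, 28] -> [-7, 5, 19]

[1, 7, 29, 29, 39, 41]; [9, 15]; [-7, 5, 19]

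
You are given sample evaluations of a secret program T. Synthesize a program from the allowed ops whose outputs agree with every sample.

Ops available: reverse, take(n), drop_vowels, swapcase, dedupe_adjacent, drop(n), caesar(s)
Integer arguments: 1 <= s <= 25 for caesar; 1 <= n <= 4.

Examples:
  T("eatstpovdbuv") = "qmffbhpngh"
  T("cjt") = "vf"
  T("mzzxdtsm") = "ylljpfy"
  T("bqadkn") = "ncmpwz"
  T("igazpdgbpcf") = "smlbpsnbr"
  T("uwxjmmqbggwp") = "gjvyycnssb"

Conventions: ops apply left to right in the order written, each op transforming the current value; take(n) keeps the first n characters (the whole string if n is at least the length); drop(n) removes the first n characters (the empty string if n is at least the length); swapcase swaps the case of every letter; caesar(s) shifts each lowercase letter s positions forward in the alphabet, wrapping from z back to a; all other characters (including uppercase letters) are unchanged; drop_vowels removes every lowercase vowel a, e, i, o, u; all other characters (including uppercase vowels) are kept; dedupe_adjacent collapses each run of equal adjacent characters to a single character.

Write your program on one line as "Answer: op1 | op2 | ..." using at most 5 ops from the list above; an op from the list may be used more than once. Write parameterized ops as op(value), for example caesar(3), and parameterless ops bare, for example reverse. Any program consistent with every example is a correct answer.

caesar(15) | caesar(2) | caesar(21) | drop_vowels

Check, running the answer program on each example:
  "eatstpovdbuv" -> "tpihiedksqjk" -> "vrkjkgfmuslm" -> "qmfefbahpngh" -> "qmffbhpngh"
  "cjt" -> "ryi" -> "tak" -> "ovf" -> "vf"
  "mzzxdtsm" -> "boomsihb" -> "dqqoukjd" -> "ylljpfey" -> "ylljpfy"
  "bqadkn" -> "qfpszc" -> "shrube" -> "ncmpwz" -> "ncmpwz"
  "igazpdgbpcf" -> "xvpoesvqeru" -> "zxrqguxsgtw" -> "usmlbpsnbor" -> "smlbpsnbr"
  "uwxjmmqbggwp" -> "jlmybbfqvvle" -> "lnoaddhsxxng" -> "gijvyycnssib" -> "gjvyycnssb"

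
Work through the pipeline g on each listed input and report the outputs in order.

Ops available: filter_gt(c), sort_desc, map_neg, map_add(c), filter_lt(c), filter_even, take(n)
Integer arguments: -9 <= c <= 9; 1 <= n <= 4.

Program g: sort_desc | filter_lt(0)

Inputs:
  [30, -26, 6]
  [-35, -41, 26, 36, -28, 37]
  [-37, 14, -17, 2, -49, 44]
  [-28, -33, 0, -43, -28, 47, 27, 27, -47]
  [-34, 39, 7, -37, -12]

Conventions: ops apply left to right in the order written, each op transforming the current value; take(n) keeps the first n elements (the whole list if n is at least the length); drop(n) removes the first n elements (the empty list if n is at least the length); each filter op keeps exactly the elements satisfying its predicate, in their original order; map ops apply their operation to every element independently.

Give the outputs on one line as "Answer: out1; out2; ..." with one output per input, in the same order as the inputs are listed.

Execution, op by op:
  [30, -26, 6] -> [30, 6, -26] -> [-26]
  [-35, -41, 26, 36, -28, 37] -> [37, 36, 26, -28, -35, -41] -> [-28, -35, -41]
  [-37, 14, -17, 2, -49, 44] -> [44, 14, 2, -17, -37, -49] -> [-17, -37, -49]
  [-28, -33, 0, -43, -28, 47, 27, 27, -47] -> [47, 27, 27, 0, -28, -28, -33, -43, -47] -> [-28, -28, -33, -43, -47]
  [-34, 39, 7, -37, -12] -> [39, 7, -12, -34, -37] -> [-12, -34, -37]

[-26]; [-28, -35, -41]; [-17, -37, -49]; [-28, -28, -33, -43, -47]; [-12, -34, -37]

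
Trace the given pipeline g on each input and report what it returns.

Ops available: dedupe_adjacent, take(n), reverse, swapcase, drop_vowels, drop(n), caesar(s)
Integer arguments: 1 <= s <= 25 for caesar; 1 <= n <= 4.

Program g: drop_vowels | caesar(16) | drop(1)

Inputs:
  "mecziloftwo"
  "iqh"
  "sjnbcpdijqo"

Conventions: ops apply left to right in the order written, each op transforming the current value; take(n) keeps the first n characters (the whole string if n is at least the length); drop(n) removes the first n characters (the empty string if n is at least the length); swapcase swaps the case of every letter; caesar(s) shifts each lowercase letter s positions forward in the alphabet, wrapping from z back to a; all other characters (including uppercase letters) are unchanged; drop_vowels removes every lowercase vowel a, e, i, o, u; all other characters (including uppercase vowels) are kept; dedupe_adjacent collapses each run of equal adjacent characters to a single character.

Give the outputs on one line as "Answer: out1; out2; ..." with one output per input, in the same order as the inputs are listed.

"spbvjm"; "x"; "zdrsftzg"

Execution, op by op:
  "mecziloftwo" -> "mczlftw" -> "cspbvjm" -> "spbvjm"
  "iqh" -> "qh" -> "gx" -> "x"
  "sjnbcpdijqo" -> "sjnbcpdjq" -> "izdrsftzg" -> "zdrsftzg"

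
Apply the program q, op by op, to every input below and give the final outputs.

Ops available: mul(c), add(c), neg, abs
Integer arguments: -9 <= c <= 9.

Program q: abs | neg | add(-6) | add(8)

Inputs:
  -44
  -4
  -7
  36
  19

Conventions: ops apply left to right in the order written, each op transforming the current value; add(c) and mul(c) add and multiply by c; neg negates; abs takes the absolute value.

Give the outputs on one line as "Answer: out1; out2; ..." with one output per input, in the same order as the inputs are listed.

Execution, op by op:
  -44 -> 44 -> -44 -> -50 -> -42
  -4 -> 4 -> -4 -> -10 -> -2
  -7 -> 7 -> -7 -> -13 -> -5
  36 -> 36 -> -36 -> -42 -> -34
  19 -> 19 -> -19 -> -25 -> -17

-42; -2; -5; -34; -17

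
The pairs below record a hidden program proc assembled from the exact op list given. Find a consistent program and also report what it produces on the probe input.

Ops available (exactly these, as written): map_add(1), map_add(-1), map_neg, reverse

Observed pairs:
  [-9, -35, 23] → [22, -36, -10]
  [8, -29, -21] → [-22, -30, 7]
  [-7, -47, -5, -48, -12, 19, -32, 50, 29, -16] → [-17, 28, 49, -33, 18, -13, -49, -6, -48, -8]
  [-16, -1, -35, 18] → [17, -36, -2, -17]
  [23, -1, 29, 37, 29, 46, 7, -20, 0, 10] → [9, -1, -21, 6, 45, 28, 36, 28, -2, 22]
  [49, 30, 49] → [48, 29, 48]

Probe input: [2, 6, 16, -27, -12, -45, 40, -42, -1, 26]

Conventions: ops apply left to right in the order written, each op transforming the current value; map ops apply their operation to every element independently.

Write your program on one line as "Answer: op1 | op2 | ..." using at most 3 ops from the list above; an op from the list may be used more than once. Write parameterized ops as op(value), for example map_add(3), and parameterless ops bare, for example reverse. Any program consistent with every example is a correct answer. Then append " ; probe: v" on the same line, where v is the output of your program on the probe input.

map_add(-1) | reverse ; probe: [25, -2, -43, 39, -46, -13, -28, 15, 5, 1]

Check, running the answer program on each example:
  [-9, -35, 23] -> [-10, -36, 22] -> [22, -36, -10]
  [8, -29, -21] -> [7, -30, -22] -> [-22, -30, 7]
  [-7, -47, -5, -48, -12, 19, -32, 50, 29, -16] -> [-8, -48, -6, -49, -13, 18, -33, 49, 28, -17] -> [-17, 28, 49, -33, 18, -13, -49, -6, -48, -8]
  [-16, -1, -35, 18] -> [-17, -2, -36, 17] -> [17, -36, -2, -17]
  [23, -1, 29, 37, 29, 46, 7, -20, 0, 10] -> [22, -2, 28, 36, 28, 45, 6, -21, -1, 9] -> [9, -1, -21, 6, 45, 28, 36, 28, -2, 22]
  [49, 30, 49] -> [48, 29, 48] -> [48, 29, 48]
  probe: [2, 6, 16, -27, -12, -45, 40, -42, -1, 26] -> [1, 5, 15, -28, -13, -46, 39, -43, -2, 25] -> [25, -2, -43, 39, -46, -13, -28, 15, 5, 1]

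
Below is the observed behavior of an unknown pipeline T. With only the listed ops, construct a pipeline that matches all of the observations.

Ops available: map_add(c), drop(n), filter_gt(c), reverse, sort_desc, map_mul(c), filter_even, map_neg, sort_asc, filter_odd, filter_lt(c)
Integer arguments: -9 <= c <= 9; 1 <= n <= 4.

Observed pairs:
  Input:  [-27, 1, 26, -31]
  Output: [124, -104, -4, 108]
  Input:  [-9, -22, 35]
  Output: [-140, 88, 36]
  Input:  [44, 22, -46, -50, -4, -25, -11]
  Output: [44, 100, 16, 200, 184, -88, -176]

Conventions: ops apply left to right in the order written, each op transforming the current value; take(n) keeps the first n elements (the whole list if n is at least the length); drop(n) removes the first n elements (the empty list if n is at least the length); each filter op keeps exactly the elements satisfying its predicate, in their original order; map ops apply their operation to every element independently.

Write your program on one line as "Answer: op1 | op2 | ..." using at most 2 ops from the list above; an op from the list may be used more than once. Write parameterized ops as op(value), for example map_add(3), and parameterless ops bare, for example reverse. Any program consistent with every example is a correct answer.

reverse | map_mul(-4)

Check, running the answer program on each example:
  [-27, 1, 26, -31] -> [-31, 26, 1, -27] -> [124, -104, -4, 108]
  [-9, -22, 35] -> [35, -22, -9] -> [-140, 88, 36]
  [44, 22, -46, -50, -4, -25, -11] -> [-11, -25, -4, -50, -46, 22, 44] -> [44, 100, 16, 200, 184, -88, -176]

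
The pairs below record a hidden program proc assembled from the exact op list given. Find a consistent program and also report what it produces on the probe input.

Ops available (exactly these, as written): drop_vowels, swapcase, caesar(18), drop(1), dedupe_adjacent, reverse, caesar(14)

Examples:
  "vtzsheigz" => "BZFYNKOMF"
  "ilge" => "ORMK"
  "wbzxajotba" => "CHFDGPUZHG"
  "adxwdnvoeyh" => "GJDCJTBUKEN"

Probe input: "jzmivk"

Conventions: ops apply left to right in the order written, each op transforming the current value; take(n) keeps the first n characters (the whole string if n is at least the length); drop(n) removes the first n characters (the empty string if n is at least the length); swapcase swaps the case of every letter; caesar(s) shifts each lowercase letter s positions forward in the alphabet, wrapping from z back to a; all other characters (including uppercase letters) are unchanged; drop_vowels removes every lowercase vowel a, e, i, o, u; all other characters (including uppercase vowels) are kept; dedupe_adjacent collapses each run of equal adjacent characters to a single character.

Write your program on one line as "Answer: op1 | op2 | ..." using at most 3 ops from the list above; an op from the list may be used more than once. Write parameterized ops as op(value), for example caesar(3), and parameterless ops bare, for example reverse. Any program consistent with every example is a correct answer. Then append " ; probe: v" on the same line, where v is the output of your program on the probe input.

caesar(14) | caesar(18) | swapcase ; probe: "PFSOBQ"

Check, running the answer program on each example:
  "vtzsheigz" -> "jhngvswun" -> "bzfynkomf" -> "BZFYNKOMF"
  "ilge" -> "wzus" -> "ormk" -> "ORMK"
  "wbzxajotba" -> "kpnloxchpo" -> "chfdgpuzhg" -> "CHFDGPUZHG"
  "adxwdnvoeyh" -> "orlkrbjcsmv" -> "gjdcjtbuken" -> "GJDCJTBUKEN"
  probe: "jzmivk" -> "xnawjy" -> "pfsobq" -> "PFSOBQ"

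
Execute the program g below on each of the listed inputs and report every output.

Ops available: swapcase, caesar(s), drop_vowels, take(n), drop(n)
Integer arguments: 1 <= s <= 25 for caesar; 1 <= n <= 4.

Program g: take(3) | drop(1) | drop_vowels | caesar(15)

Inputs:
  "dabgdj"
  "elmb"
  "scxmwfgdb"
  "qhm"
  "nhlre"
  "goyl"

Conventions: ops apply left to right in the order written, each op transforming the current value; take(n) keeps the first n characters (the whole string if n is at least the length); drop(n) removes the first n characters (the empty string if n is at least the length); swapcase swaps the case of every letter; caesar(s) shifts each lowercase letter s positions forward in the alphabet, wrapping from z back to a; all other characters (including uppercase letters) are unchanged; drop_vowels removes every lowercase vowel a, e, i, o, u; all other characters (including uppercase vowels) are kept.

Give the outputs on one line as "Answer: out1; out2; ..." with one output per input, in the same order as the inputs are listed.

Execution, op by op:
  "dabgdj" -> "dab" -> "ab" -> "b" -> "q"
  "elmb" -> "elm" -> "lm" -> "lm" -> "ab"
  "scxmwfgdb" -> "scx" -> "cx" -> "cx" -> "rm"
  "qhm" -> "qhm" -> "hm" -> "hm" -> "wb"
  "nhlre" -> "nhl" -> "hl" -> "hl" -> "wa"
  "goyl" -> "goy" -> "oy" -> "y" -> "n"

"q"; "ab"; "rm"; "wb"; "wa"; "n"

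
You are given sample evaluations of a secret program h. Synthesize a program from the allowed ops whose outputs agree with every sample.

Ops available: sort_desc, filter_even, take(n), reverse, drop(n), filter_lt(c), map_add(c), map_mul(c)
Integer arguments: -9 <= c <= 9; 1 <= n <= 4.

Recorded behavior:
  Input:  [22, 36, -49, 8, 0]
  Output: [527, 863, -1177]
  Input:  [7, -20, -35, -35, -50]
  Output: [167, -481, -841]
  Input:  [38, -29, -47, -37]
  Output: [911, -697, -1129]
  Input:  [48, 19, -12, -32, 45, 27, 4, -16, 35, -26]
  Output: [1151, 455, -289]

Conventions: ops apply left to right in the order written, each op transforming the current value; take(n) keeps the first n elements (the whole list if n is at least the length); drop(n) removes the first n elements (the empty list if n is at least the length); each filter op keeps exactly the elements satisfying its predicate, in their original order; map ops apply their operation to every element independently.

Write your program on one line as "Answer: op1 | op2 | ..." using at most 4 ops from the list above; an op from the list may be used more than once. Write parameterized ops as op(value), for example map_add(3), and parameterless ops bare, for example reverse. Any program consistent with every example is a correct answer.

take(3) | map_mul(-8) | map_mul(-3) | map_add(-1)

Check, running the answer program on each example:
  [22, 36, -49, 8, 0] -> [22, 36, -49] -> [-176, -288, 392] -> [528, 864, -1176] -> [527, 863, -1177]
  [7, -20, -35, -35, -50] -> [7, -20, -35] -> [-56, 160, 280] -> [168, -480, -840] -> [167, -481, -841]
  [38, -29, -47, -37] -> [38, -29, -47] -> [-304, 232, 376] -> [912, -696, -1128] -> [911, -697, -1129]
  [48, 19, -12, -32, 45, 27, 4, -16, 35, -26] -> [48, 19, -12] -> [-384, -152, 96] -> [1152, 456, -288] -> [1151, 455, -289]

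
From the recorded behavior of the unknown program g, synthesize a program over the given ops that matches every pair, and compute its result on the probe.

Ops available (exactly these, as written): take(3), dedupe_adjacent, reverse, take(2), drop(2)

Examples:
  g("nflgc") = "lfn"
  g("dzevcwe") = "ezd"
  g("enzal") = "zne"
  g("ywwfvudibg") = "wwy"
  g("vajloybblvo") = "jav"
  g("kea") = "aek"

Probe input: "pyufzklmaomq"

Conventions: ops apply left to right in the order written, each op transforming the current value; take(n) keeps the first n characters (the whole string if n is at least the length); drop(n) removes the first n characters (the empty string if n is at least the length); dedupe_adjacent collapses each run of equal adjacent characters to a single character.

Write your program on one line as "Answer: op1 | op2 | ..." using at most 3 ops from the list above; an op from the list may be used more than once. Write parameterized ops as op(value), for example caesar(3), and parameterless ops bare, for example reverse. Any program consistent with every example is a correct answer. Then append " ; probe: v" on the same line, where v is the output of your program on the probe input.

take(3) | reverse ; probe: "uyp"

Check, running the answer program on each example:
  "nflgc" -> "nfl" -> "lfn"
  "dzevcwe" -> "dze" -> "ezd"
  "enzal" -> "enz" -> "zne"
  "ywwfvudibg" -> "yww" -> "wwy"
  "vajloybblvo" -> "vaj" -> "jav"
  "kea" -> "kea" -> "aek"
  probe: "pyufzklmaomq" -> "pyu" -> "uyp"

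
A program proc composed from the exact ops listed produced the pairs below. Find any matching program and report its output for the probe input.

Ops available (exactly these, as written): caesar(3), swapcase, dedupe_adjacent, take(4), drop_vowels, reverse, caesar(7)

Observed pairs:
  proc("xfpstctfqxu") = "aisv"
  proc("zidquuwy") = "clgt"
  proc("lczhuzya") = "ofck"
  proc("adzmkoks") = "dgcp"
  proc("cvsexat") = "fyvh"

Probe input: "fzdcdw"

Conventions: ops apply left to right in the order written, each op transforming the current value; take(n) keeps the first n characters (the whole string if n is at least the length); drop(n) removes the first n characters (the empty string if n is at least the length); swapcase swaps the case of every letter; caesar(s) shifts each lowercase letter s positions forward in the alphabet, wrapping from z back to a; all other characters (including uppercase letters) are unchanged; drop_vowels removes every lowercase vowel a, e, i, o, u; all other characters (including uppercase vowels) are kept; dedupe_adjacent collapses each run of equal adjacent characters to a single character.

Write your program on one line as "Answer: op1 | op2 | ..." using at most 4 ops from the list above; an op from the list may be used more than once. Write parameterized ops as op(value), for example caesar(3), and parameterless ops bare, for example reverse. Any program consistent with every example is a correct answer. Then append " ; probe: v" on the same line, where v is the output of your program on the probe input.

dedupe_adjacent | take(4) | caesar(3) ; probe: "icgf"

Check, running the answer program on each example:
  "xfpstctfqxu" -> "xfpstctfqxu" -> "xfps" -> "aisv"
  "zidquuwy" -> "zidquwy" -> "zidq" -> "clgt"
  "lczhuzya" -> "lczhuzya" -> "lczh" -> "ofck"
  "adzmkoks" -> "adzmkoks" -> "adzm" -> "dgcp"
  "cvsexat" -> "cvsexat" -> "cvse" -> "fyvh"
  probe: "fzdcdw" -> "fzdcdw" -> "fzdc" -> "icgf"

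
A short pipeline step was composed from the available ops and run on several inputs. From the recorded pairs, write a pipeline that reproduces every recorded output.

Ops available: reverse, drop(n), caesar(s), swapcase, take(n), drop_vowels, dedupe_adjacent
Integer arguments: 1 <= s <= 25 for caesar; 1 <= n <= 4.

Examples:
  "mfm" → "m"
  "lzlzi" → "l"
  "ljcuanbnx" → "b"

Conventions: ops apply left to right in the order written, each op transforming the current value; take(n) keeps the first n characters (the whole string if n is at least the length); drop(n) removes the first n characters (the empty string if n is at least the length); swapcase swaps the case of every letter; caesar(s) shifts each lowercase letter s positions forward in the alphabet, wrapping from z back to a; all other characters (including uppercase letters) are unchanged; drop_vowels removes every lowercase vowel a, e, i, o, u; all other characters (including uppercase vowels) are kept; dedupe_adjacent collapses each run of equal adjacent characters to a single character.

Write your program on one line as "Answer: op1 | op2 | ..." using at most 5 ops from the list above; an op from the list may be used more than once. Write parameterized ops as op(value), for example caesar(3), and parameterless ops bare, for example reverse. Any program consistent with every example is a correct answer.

swapcase | reverse | drop(2) | swapcase | take(1)

Check, running the answer program on each example:
  "mfm" -> "MFM" -> "MFM" -> "M" -> "m" -> "m"
  "lzlzi" -> "LZLZI" -> "IZLZL" -> "LZL" -> "lzl" -> "l"
  "ljcuanbnx" -> "LJCUANBNX" -> "XNBNAUCJL" -> "BNAUCJL" -> "bnaucjl" -> "b"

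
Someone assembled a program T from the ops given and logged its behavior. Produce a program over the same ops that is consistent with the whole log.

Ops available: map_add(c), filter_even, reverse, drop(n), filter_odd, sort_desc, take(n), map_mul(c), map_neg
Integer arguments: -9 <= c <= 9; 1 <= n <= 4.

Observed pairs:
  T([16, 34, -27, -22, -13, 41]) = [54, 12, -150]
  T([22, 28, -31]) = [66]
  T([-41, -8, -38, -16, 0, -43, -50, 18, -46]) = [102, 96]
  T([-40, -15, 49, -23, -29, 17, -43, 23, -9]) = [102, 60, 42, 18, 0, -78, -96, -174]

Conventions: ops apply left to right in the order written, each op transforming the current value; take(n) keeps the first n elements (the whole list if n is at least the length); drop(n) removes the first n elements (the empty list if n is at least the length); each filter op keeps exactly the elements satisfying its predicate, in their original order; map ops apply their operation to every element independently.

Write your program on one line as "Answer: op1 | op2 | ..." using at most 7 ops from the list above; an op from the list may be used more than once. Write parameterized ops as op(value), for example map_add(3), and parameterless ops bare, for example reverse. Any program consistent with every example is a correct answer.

sort_desc | map_neg | filter_odd | map_add(-9) | sort_desc | map_mul(3)

Check, running the answer program on each example:
  [16, 34, -27, -22, -13, 41] -> [41, 34, 16, -13, -22, -27] -> [-41, -34, -16, 13, 22, 27] -> [-41, 13, 27] -> [-50, 4, 18] -> [18, 4, -50] -> [54, 12, -150]
  [22, 28, -31] -> [28, 22, -31] -> [-28, -22, 31] -> [31] -> [22] -> [22] -> [66]
  [-41, -8, -38, -16, 0, -43, -50, 18, -46] -> [18, 0, -8, -16, -38, -41, -43, -46, -50] -> [-18, 0, 8, 16, 38, 41, 43, 46, 50] -> [41, 43] -> [32, 34] -> [34, 32] -> [102, 96]
  [-40, -15, 49, -23, -29, 17, -43, 23, -9] -> [49, 23, 17, -9, -15, -23, -29, -40, -43] -> [-49, -23, -17, 9, 15, 23, 29, 40, 43] -> [-49, -23, -17, 9, 15, 23, 29, 43] -> [-58, -32, -26, 0, 6, 14, 20, 34] -> [34, 20, 14, 6, 0, -26, -32, -58] -> [102, 60, 42, 18, 0, -78, -96, -174]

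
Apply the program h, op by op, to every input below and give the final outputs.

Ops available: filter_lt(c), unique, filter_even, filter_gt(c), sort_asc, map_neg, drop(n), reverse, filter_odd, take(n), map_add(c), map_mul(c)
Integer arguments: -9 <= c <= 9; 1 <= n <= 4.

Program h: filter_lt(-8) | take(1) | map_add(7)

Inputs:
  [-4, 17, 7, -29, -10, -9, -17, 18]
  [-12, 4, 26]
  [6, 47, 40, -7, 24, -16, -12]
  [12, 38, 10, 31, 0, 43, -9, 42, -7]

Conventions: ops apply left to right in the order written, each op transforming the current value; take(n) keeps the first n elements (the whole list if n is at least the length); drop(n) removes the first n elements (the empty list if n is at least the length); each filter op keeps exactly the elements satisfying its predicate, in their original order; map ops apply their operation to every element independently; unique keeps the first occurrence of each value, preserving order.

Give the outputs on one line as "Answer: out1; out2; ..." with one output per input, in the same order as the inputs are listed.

[-22]; [-5]; [-9]; [-2]

Execution, op by op:
  [-4, 17, 7, -29, -10, -9, -17, 18] -> [-29, -10, -9, -17] -> [-29] -> [-22]
  [-12, 4, 26] -> [-12] -> [-12] -> [-5]
  [6, 47, 40, -7, 24, -16, -12] -> [-16, -12] -> [-16] -> [-9]
  [12, 38, 10, 31, 0, 43, -9, 42, -7] -> [-9] -> [-9] -> [-2]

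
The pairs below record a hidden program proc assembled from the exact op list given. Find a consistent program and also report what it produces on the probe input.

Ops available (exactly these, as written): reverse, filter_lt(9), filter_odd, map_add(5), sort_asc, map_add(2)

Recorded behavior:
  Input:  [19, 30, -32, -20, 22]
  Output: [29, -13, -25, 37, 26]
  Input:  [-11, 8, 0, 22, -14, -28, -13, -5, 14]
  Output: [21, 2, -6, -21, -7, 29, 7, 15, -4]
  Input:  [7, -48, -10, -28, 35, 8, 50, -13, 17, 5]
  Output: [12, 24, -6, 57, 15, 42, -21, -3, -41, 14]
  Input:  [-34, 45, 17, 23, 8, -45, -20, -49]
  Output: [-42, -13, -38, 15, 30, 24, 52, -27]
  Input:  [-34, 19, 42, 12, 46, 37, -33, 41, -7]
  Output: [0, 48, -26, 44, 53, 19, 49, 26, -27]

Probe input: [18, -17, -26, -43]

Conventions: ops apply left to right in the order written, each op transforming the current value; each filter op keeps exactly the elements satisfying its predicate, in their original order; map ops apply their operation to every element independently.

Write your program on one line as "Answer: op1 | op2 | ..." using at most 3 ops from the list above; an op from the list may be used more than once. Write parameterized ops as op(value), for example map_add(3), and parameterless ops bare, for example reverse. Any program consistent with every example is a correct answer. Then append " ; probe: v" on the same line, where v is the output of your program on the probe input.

map_add(5) | reverse | map_add(2) ; probe: [-36, -19, -10, 25]

Check, running the answer program on each example:
  [19, 30, -32, -20, 22] -> [24, 35, -27, -15, 27] -> [27, -15, -27, 35, 24] -> [29, -13, -25, 37, 26]
  [-11, 8, 0, 22, -14, -28, -13, -5, 14] -> [-6, 13, 5, 27, -9, -23, -8, 0, 19] -> [19, 0, -8, -23, -9, 27, 5, 13, -6] -> [21, 2, -6, -21, -7, 29, 7, 15, -4]
  [7, -48, -10, -28, 35, 8, 50, -13, 17, 5] -> [12, -43, -5, -23, 40, 13, 55, -8, 22, 10] -> [10, 22, -8, 55, 13, 40, -23, -5, -43, 12] -> [12, 24, -6, 57, 15, 42, -21, -3, -41, 14]
  [-34, 45, 17, 23, 8, -45, -20, -49] -> [-29, 50, 22, 28, 13, -40, -15, -44] -> [-44, -15, -40, 13, 28, 22, 50, -29] -> [-42, -13, -38, 15, 30, 24, 52, -27]
  [-34, 19, 42, 12, 46, 37, -33, 41, -7] -> [-29, 24, 47, 17, 51, 42, -28, 46, -2] -> [-2, 46, -28, 42, 51, 17, 47, 24, -29] -> [0, 48, -26, 44, 53, 19, 49, 26, -27]
  probe: [18, -17, -26, -43] -> [23, -12, -21, -38] -> [-38, -21, -12, 23] -> [-36, -19, -10, 25]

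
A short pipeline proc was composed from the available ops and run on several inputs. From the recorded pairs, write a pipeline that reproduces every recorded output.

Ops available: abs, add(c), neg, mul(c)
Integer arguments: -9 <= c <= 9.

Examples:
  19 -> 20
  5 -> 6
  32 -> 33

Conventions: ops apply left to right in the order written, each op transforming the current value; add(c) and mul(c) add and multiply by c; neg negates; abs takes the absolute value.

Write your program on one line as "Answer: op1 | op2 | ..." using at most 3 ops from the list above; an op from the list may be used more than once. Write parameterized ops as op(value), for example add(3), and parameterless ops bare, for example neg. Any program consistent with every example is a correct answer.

add(5) | add(-4)

Check, running the answer program on each example:
  19 -> 24 -> 20
  5 -> 10 -> 6
  32 -> 37 -> 33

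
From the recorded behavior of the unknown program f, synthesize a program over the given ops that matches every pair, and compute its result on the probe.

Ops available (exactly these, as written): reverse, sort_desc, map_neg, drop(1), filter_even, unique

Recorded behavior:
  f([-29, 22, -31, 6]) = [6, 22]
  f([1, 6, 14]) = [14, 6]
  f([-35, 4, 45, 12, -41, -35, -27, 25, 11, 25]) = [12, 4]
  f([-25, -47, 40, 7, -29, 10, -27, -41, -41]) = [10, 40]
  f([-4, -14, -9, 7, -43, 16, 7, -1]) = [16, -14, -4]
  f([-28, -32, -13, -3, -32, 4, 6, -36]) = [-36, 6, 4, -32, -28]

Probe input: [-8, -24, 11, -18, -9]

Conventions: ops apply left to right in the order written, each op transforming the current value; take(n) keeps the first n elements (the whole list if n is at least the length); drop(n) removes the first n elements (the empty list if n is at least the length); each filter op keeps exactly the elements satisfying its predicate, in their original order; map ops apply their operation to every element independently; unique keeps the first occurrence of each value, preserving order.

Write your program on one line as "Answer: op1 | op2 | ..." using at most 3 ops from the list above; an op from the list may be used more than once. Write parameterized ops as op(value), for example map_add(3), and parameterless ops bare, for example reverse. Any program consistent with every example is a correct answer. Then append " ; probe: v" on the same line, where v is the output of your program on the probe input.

filter_even | unique | reverse ; probe: [-18, -24, -8]

Check, running the answer program on each example:
  [-29, 22, -31, 6] -> [22, 6] -> [22, 6] -> [6, 22]
  [1, 6, 14] -> [6, 14] -> [6, 14] -> [14, 6]
  [-35, 4, 45, 12, -41, -35, -27, 25, 11, 25] -> [4, 12] -> [4, 12] -> [12, 4]
  [-25, -47, 40, 7, -29, 10, -27, -41, -41] -> [40, 10] -> [40, 10] -> [10, 40]
  [-4, -14, -9, 7, -43, 16, 7, -1] -> [-4, -14, 16] -> [-4, -14, 16] -> [16, -14, -4]
  [-28, -32, -13, -3, -32, 4, 6, -36] -> [-28, -32, -32, 4, 6, -36] -> [-28, -32, 4, 6, -36] -> [-36, 6, 4, -32, -28]
  probe: [-8, -24, 11, -18, -9] -> [-8, -24, -18] -> [-8, -24, -18] -> [-18, -24, -8]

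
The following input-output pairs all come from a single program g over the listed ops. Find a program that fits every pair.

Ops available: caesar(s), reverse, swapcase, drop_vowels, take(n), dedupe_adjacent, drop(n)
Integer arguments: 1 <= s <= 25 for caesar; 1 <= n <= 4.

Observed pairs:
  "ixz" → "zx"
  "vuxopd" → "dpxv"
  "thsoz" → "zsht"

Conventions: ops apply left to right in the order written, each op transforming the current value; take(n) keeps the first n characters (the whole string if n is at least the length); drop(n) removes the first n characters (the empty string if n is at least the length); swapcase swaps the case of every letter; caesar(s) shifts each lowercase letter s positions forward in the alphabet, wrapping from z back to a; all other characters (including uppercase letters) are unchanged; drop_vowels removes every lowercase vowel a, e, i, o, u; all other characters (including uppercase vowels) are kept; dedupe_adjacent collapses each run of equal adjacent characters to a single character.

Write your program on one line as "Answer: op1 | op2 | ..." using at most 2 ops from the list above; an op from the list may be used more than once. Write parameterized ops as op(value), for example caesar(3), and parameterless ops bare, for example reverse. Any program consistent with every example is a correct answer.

drop_vowels | reverse

Check, running the answer program on each example:
  "ixz" -> "xz" -> "zx"
  "vuxopd" -> "vxpd" -> "dpxv"
  "thsoz" -> "thsz" -> "zsht"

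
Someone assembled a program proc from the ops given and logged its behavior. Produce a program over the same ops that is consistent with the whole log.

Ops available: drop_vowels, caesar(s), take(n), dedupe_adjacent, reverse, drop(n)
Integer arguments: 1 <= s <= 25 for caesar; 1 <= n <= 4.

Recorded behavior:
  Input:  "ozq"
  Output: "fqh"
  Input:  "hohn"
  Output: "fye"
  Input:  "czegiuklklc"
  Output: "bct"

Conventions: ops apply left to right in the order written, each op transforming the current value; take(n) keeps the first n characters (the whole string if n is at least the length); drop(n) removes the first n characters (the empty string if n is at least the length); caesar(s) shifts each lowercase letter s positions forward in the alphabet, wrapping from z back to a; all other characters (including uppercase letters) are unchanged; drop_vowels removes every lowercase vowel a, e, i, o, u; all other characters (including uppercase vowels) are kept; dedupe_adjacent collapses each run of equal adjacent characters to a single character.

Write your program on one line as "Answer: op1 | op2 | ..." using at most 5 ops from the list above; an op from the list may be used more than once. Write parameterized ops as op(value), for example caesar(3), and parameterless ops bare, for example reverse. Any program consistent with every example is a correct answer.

reverse | caesar(17) | take(3) | reverse

Check, running the answer program on each example:
  "ozq" -> "qzo" -> "hqf" -> "hqf" -> "fqh"
  "hohn" -> "nhoh" -> "eyfy" -> "eyf" -> "fye"
  "czegiuklklc" -> "clklkuigezc" -> "tcbcblzxvqt" -> "tcb" -> "bct"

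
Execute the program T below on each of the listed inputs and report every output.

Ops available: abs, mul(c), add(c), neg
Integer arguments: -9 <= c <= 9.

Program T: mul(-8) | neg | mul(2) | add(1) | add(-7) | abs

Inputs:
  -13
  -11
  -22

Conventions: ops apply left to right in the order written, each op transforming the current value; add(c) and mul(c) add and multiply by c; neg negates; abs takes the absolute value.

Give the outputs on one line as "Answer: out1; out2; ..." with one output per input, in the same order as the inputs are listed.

214; 182; 358

Execution, op by op:
  -13 -> 104 -> -104 -> -208 -> -207 -> -214 -> 214
  -11 -> 88 -> -88 -> -176 -> -175 -> -182 -> 182
  -22 -> 176 -> -176 -> -352 -> -351 -> -358 -> 358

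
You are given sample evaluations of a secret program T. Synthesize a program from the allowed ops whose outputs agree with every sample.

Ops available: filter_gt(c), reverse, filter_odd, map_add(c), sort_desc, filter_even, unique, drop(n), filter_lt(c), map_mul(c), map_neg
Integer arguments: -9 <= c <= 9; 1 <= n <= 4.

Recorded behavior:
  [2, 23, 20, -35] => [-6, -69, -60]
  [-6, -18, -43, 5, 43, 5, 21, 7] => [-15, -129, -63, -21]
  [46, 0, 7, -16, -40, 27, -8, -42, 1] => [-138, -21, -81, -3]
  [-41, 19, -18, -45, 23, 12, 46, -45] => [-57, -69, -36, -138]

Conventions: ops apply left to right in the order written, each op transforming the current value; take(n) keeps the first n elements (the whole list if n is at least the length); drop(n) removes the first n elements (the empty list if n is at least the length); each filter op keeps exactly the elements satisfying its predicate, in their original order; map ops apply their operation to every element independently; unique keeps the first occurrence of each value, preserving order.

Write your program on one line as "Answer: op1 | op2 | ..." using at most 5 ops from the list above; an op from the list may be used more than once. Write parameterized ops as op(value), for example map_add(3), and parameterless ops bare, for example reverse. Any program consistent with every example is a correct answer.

unique | filter_gt(0) | map_neg | map_mul(3)

Check, running the answer program on each example:
  [2, 23, 20, -35] -> [2, 23, 20, -35] -> [2, 23, 20] -> [-2, -23, -20] -> [-6, -69, -60]
  [-6, -18, -43, 5, 43, 5, 21, 7] -> [-6, -18, -43, 5, 43, 21, 7] -> [5, 43, 21, 7] -> [-5, -43, -21, -7] -> [-15, -129, -63, -21]
  [46, 0, 7, -16, -40, 27, -8, -42, 1] -> [46, 0, 7, -16, -40, 27, -8, -42, 1] -> [46, 7, 27, 1] -> [-46, -7, -27, -1] -> [-138, -21, -81, -3]
  [-41, 19, -18, -45, 23, 12, 46, -45] -> [-41, 19, -18, -45, 23, 12, 46] -> [19, 23, 12, 46] -> [-19, -23, -12, -46] -> [-57, -69, -36, -138]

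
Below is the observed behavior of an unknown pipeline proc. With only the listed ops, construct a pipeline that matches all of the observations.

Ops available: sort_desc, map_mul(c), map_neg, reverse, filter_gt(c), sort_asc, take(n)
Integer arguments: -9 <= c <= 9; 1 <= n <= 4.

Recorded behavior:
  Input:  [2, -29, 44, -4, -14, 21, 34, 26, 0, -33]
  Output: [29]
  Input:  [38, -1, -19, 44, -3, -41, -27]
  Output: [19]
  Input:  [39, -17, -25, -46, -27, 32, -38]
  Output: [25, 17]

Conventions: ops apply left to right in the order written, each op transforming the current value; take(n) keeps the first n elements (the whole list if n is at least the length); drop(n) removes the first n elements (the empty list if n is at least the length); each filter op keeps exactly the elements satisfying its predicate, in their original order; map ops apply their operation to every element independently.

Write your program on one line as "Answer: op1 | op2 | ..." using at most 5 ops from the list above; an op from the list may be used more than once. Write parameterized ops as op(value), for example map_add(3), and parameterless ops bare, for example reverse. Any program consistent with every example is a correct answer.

take(3) | map_neg | sort_asc | sort_desc | filter_gt(9)

Check, running the answer program on each example:
  [2, -29, 44, -4, -14, 21, 34, 26, 0, -33] -> [2, -29, 44] -> [-2, 29, -44] -> [-44, -2, 29] -> [29, -2, -44] -> [29]
  [38, -1, -19, 44, -3, -41, -27] -> [38, -1, -19] -> [-38, 1, 19] -> [-38, 1, 19] -> [19, 1, -38] -> [19]
  [39, -17, -25, -46, -27, 32, -38] -> [39, -17, -25] -> [-39, 17, 25] -> [-39, 17, 25] -> [25, 17, -39] -> [25, 17]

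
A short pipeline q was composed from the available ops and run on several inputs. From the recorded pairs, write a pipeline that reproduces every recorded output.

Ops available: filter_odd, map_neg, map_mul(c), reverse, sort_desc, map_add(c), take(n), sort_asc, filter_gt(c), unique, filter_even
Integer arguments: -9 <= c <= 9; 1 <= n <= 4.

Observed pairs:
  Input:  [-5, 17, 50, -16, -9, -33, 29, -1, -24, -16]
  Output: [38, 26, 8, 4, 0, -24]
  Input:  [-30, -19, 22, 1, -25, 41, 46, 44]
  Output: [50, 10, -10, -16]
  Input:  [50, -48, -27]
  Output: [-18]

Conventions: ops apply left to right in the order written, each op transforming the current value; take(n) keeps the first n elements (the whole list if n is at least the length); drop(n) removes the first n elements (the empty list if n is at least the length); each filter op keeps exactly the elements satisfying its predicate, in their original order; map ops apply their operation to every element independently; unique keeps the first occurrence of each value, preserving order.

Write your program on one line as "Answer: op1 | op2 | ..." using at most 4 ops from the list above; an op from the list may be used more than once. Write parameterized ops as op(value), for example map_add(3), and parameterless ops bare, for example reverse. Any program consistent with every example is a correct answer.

sort_asc | map_add(9) | sort_desc | filter_even

Check, running the answer program on each example:
  [-5, 17, 50, -16, -9, -33, 29, -1, -24, -16] -> [-33, -24, -16, -16, -9, -5, -1, 17, 29, 50] -> [-24, -15, -7, -7, 0, 4, 8, 26, 38, 59] -> [59, 38, 26, 8, 4, 0, -7, -7, -15, -24] -> [38, 26, 8, 4, 0, -24]
  [-30, -19, 22, 1, -25, 41, 46, 44] -> [-30, -25, -19, 1, 22, 41, 44, 46] -> [-21, -16, -10, 10, 31, 50, 53, 55] -> [55, 53, 50, 31, 10, -10, -16, -21] -> [50, 10, -10, -16]
  [50, -48, -27] -> [-48, -27, 50] -> [-39, -18, 59] -> [59, -18, -39] -> [-18]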